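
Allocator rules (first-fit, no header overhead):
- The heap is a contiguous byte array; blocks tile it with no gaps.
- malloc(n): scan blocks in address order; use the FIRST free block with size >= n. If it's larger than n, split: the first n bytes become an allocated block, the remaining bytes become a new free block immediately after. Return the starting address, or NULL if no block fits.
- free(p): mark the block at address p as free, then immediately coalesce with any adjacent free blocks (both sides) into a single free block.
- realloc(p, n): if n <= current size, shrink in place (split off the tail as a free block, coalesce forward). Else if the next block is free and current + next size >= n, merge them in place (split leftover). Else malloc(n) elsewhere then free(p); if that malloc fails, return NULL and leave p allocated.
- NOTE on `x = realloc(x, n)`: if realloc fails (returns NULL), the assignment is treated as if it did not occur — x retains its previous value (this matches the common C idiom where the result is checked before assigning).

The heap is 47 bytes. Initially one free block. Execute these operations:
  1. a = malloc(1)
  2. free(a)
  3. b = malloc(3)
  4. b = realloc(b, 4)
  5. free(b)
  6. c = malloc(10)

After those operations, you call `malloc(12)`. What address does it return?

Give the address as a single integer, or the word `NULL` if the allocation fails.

Op 1: a = malloc(1) -> a = 0; heap: [0-0 ALLOC][1-46 FREE]
Op 2: free(a) -> (freed a); heap: [0-46 FREE]
Op 3: b = malloc(3) -> b = 0; heap: [0-2 ALLOC][3-46 FREE]
Op 4: b = realloc(b, 4) -> b = 0; heap: [0-3 ALLOC][4-46 FREE]
Op 5: free(b) -> (freed b); heap: [0-46 FREE]
Op 6: c = malloc(10) -> c = 0; heap: [0-9 ALLOC][10-46 FREE]
malloc(12): first-fit scan over [0-9 ALLOC][10-46 FREE] -> 10

Answer: 10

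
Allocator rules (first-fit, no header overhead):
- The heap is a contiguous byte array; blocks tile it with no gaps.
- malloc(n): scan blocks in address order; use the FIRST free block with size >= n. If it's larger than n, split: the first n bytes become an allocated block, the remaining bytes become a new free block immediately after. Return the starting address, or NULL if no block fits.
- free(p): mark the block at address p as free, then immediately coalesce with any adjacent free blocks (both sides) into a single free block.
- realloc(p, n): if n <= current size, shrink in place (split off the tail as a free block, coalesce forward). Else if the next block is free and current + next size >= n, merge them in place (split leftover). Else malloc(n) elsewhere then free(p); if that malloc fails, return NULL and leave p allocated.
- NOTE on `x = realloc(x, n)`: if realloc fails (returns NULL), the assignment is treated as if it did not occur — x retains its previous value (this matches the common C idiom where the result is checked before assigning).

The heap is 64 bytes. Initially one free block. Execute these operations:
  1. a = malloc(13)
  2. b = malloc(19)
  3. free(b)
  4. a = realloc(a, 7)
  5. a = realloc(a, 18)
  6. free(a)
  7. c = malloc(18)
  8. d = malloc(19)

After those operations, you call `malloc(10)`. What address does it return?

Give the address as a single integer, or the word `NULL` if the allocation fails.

Answer: 37

Derivation:
Op 1: a = malloc(13) -> a = 0; heap: [0-12 ALLOC][13-63 FREE]
Op 2: b = malloc(19) -> b = 13; heap: [0-12 ALLOC][13-31 ALLOC][32-63 FREE]
Op 3: free(b) -> (freed b); heap: [0-12 ALLOC][13-63 FREE]
Op 4: a = realloc(a, 7) -> a = 0; heap: [0-6 ALLOC][7-63 FREE]
Op 5: a = realloc(a, 18) -> a = 0; heap: [0-17 ALLOC][18-63 FREE]
Op 6: free(a) -> (freed a); heap: [0-63 FREE]
Op 7: c = malloc(18) -> c = 0; heap: [0-17 ALLOC][18-63 FREE]
Op 8: d = malloc(19) -> d = 18; heap: [0-17 ALLOC][18-36 ALLOC][37-63 FREE]
malloc(10): first-fit scan over [0-17 ALLOC][18-36 ALLOC][37-63 FREE] -> 37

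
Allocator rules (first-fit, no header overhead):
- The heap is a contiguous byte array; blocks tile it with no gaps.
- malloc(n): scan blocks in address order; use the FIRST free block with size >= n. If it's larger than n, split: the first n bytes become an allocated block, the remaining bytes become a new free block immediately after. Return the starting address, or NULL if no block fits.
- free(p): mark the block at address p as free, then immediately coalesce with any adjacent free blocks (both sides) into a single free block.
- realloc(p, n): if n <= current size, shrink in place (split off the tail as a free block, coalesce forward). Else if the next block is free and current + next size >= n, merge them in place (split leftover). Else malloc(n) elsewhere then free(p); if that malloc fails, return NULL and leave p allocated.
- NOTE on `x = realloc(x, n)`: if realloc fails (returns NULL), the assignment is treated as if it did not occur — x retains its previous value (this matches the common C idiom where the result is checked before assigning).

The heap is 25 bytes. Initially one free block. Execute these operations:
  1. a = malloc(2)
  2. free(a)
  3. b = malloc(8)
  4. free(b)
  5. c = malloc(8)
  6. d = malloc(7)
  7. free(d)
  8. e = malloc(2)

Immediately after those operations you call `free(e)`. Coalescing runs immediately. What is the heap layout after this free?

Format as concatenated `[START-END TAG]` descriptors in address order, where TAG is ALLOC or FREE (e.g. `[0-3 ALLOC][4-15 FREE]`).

Op 1: a = malloc(2) -> a = 0; heap: [0-1 ALLOC][2-24 FREE]
Op 2: free(a) -> (freed a); heap: [0-24 FREE]
Op 3: b = malloc(8) -> b = 0; heap: [0-7 ALLOC][8-24 FREE]
Op 4: free(b) -> (freed b); heap: [0-24 FREE]
Op 5: c = malloc(8) -> c = 0; heap: [0-7 ALLOC][8-24 FREE]
Op 6: d = malloc(7) -> d = 8; heap: [0-7 ALLOC][8-14 ALLOC][15-24 FREE]
Op 7: free(d) -> (freed d); heap: [0-7 ALLOC][8-24 FREE]
Op 8: e = malloc(2) -> e = 8; heap: [0-7 ALLOC][8-9 ALLOC][10-24 FREE]
free(e): e = 8 -> block [8-9 ALLOC]; mark free, coalesce with adjacent free neighbors -> [0-7 ALLOC][8-24 FREE]

Answer: [0-7 ALLOC][8-24 FREE]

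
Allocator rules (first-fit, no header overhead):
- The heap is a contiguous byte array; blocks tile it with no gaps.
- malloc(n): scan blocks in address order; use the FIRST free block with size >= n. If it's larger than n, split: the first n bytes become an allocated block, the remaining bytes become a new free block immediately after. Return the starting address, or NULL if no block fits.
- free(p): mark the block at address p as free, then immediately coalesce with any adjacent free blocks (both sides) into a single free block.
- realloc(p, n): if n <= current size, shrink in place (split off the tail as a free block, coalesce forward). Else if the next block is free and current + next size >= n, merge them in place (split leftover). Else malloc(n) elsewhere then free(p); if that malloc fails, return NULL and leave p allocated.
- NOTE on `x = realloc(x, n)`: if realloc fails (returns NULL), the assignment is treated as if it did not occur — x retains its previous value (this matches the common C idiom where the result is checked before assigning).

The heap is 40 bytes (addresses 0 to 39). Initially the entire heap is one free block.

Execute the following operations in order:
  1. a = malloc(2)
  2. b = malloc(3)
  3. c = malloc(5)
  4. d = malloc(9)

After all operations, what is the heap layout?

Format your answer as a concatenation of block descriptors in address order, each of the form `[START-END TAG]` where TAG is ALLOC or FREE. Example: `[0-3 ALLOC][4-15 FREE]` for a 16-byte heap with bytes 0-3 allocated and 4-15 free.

Answer: [0-1 ALLOC][2-4 ALLOC][5-9 ALLOC][10-18 ALLOC][19-39 FREE]

Derivation:
Op 1: a = malloc(2) -> a = 0; heap: [0-1 ALLOC][2-39 FREE]
Op 2: b = malloc(3) -> b = 2; heap: [0-1 ALLOC][2-4 ALLOC][5-39 FREE]
Op 3: c = malloc(5) -> c = 5; heap: [0-1 ALLOC][2-4 ALLOC][5-9 ALLOC][10-39 FREE]
Op 4: d = malloc(9) -> d = 10; heap: [0-1 ALLOC][2-4 ALLOC][5-9 ALLOC][10-18 ALLOC][19-39 FREE]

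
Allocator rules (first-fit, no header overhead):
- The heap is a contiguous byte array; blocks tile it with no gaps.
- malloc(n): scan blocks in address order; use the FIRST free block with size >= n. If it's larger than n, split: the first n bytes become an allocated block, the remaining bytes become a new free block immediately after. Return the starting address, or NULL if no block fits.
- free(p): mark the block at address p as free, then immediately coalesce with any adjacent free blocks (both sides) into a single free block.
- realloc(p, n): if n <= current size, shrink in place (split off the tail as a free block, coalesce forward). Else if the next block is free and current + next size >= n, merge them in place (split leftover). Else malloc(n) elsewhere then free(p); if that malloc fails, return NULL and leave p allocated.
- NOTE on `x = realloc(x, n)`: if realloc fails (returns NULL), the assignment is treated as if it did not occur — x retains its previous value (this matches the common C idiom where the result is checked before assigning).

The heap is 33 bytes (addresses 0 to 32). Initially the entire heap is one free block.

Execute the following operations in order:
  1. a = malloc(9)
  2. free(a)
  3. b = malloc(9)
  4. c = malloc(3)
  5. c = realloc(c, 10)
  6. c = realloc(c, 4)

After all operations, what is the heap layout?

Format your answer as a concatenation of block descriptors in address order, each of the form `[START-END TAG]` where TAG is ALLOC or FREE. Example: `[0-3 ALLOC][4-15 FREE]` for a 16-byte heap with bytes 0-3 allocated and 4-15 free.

Answer: [0-8 ALLOC][9-12 ALLOC][13-32 FREE]

Derivation:
Op 1: a = malloc(9) -> a = 0; heap: [0-8 ALLOC][9-32 FREE]
Op 2: free(a) -> (freed a); heap: [0-32 FREE]
Op 3: b = malloc(9) -> b = 0; heap: [0-8 ALLOC][9-32 FREE]
Op 4: c = malloc(3) -> c = 9; heap: [0-8 ALLOC][9-11 ALLOC][12-32 FREE]
Op 5: c = realloc(c, 10) -> c = 9; heap: [0-8 ALLOC][9-18 ALLOC][19-32 FREE]
Op 6: c = realloc(c, 4) -> c = 9; heap: [0-8 ALLOC][9-12 ALLOC][13-32 FREE]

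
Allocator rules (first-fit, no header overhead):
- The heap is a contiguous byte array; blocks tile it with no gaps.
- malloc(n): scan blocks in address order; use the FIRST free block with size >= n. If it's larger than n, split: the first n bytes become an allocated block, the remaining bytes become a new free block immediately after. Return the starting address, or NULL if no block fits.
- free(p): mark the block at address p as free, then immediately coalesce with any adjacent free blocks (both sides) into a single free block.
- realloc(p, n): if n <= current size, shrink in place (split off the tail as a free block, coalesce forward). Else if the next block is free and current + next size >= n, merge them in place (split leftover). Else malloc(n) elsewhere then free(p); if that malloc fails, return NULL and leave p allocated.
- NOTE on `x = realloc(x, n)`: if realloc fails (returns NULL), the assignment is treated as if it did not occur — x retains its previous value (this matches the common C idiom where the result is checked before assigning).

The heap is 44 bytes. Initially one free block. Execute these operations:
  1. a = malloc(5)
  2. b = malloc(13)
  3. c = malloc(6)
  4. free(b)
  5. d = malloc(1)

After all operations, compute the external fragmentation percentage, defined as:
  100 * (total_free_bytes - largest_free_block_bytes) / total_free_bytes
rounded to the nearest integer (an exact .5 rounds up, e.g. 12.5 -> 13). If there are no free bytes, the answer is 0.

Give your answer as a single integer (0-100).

Op 1: a = malloc(5) -> a = 0; heap: [0-4 ALLOC][5-43 FREE]
Op 2: b = malloc(13) -> b = 5; heap: [0-4 ALLOC][5-17 ALLOC][18-43 FREE]
Op 3: c = malloc(6) -> c = 18; heap: [0-4 ALLOC][5-17 ALLOC][18-23 ALLOC][24-43 FREE]
Op 4: free(b) -> (freed b); heap: [0-4 ALLOC][5-17 FREE][18-23 ALLOC][24-43 FREE]
Op 5: d = malloc(1) -> d = 5; heap: [0-4 ALLOC][5-5 ALLOC][6-17 FREE][18-23 ALLOC][24-43 FREE]
Free blocks: [12 20] total_free=32 largest=20 -> 100*(32-20)/32 = 1200/32 = 37.5 -> rounds to 38

Answer: 38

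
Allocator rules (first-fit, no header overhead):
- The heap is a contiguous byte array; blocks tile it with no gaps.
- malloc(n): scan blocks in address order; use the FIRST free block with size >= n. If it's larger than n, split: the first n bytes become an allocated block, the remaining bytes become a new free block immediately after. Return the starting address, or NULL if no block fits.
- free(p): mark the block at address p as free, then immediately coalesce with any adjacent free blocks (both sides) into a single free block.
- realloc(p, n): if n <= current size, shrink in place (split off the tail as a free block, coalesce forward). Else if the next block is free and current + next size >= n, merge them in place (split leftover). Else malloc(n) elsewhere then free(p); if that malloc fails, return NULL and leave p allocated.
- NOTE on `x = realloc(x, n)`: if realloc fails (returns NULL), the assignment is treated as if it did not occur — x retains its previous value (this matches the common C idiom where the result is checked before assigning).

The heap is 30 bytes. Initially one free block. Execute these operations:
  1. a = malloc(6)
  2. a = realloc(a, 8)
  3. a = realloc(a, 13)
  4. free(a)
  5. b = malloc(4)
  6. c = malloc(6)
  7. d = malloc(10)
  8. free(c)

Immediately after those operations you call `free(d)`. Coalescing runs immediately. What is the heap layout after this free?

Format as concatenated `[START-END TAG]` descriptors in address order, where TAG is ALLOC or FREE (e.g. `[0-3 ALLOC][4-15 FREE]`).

Answer: [0-3 ALLOC][4-29 FREE]

Derivation:
Op 1: a = malloc(6) -> a = 0; heap: [0-5 ALLOC][6-29 FREE]
Op 2: a = realloc(a, 8) -> a = 0; heap: [0-7 ALLOC][8-29 FREE]
Op 3: a = realloc(a, 13) -> a = 0; heap: [0-12 ALLOC][13-29 FREE]
Op 4: free(a) -> (freed a); heap: [0-29 FREE]
Op 5: b = malloc(4) -> b = 0; heap: [0-3 ALLOC][4-29 FREE]
Op 6: c = malloc(6) -> c = 4; heap: [0-3 ALLOC][4-9 ALLOC][10-29 FREE]
Op 7: d = malloc(10) -> d = 10; heap: [0-3 ALLOC][4-9 ALLOC][10-19 ALLOC][20-29 FREE]
Op 8: free(c) -> (freed c); heap: [0-3 ALLOC][4-9 FREE][10-19 ALLOC][20-29 FREE]
free(d): d = 10 -> block [10-19 ALLOC]; mark free, coalesce with adjacent free neighbors -> [0-3 ALLOC][4-29 FREE]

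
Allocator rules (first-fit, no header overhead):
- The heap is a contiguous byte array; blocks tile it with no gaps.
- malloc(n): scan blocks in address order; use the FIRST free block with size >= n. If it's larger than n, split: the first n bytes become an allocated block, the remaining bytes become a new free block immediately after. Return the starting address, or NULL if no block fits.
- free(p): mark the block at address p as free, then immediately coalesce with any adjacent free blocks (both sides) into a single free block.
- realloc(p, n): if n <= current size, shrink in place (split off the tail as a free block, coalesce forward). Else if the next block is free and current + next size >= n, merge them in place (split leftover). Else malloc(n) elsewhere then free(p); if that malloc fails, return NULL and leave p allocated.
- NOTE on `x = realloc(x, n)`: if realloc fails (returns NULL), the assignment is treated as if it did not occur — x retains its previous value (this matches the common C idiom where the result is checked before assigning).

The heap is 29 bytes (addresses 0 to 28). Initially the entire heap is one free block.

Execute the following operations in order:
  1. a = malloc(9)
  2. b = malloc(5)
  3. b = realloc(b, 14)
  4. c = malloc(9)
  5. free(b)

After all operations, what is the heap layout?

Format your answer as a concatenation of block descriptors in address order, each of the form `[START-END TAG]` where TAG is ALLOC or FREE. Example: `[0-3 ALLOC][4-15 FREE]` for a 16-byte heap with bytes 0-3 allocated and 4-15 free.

Answer: [0-8 ALLOC][9-28 FREE]

Derivation:
Op 1: a = malloc(9) -> a = 0; heap: [0-8 ALLOC][9-28 FREE]
Op 2: b = malloc(5) -> b = 9; heap: [0-8 ALLOC][9-13 ALLOC][14-28 FREE]
Op 3: b = realloc(b, 14) -> b = 9; heap: [0-8 ALLOC][9-22 ALLOC][23-28 FREE]
Op 4: c = malloc(9) -> c = NULL; heap: [0-8 ALLOC][9-22 ALLOC][23-28 FREE]
Op 5: free(b) -> (freed b); heap: [0-8 ALLOC][9-28 FREE]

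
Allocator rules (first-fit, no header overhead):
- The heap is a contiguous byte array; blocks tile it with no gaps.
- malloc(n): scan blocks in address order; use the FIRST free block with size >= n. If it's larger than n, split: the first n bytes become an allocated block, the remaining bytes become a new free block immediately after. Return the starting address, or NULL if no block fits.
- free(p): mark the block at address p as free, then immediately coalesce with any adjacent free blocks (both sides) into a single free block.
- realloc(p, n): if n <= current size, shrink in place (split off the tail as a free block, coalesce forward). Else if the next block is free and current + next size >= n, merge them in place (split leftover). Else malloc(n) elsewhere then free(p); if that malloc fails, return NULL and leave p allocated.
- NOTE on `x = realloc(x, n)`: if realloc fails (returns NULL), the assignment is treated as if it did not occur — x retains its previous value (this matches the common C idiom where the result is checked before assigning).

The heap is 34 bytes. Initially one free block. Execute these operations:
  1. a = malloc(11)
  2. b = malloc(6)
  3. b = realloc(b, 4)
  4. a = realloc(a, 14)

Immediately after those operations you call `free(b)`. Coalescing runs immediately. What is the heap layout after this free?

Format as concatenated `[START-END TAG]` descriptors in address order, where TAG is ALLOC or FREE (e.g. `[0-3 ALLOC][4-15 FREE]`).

Answer: [0-14 FREE][15-28 ALLOC][29-33 FREE]

Derivation:
Op 1: a = malloc(11) -> a = 0; heap: [0-10 ALLOC][11-33 FREE]
Op 2: b = malloc(6) -> b = 11; heap: [0-10 ALLOC][11-16 ALLOC][17-33 FREE]
Op 3: b = realloc(b, 4) -> b = 11; heap: [0-10 ALLOC][11-14 ALLOC][15-33 FREE]
Op 4: a = realloc(a, 14) -> a = 15; heap: [0-10 FREE][11-14 ALLOC][15-28 ALLOC][29-33 FREE]
free(b): b = 11 -> block [11-14 ALLOC]; mark free, coalesce with adjacent free neighbors -> [0-14 FREE][15-28 ALLOC][29-33 FREE]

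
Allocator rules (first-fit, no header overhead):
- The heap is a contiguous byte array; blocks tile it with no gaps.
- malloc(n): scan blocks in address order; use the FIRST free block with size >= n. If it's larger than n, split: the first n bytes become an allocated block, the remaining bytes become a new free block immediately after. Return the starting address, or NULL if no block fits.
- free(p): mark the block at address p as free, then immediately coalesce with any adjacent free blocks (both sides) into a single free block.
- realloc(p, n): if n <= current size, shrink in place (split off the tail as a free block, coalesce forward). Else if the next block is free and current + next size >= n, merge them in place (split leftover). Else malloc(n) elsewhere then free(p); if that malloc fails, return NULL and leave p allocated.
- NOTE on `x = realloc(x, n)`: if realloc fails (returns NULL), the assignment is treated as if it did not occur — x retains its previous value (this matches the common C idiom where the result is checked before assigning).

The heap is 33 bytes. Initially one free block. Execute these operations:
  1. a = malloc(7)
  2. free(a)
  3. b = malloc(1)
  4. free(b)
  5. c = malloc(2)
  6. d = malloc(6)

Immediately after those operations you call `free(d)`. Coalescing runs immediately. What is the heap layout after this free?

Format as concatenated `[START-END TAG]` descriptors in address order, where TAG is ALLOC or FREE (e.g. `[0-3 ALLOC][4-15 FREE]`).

Op 1: a = malloc(7) -> a = 0; heap: [0-6 ALLOC][7-32 FREE]
Op 2: free(a) -> (freed a); heap: [0-32 FREE]
Op 3: b = malloc(1) -> b = 0; heap: [0-0 ALLOC][1-32 FREE]
Op 4: free(b) -> (freed b); heap: [0-32 FREE]
Op 5: c = malloc(2) -> c = 0; heap: [0-1 ALLOC][2-32 FREE]
Op 6: d = malloc(6) -> d = 2; heap: [0-1 ALLOC][2-7 ALLOC][8-32 FREE]
free(d): d = 2 -> block [2-7 ALLOC]; mark free, coalesce with adjacent free neighbors -> [0-1 ALLOC][2-32 FREE]

Answer: [0-1 ALLOC][2-32 FREE]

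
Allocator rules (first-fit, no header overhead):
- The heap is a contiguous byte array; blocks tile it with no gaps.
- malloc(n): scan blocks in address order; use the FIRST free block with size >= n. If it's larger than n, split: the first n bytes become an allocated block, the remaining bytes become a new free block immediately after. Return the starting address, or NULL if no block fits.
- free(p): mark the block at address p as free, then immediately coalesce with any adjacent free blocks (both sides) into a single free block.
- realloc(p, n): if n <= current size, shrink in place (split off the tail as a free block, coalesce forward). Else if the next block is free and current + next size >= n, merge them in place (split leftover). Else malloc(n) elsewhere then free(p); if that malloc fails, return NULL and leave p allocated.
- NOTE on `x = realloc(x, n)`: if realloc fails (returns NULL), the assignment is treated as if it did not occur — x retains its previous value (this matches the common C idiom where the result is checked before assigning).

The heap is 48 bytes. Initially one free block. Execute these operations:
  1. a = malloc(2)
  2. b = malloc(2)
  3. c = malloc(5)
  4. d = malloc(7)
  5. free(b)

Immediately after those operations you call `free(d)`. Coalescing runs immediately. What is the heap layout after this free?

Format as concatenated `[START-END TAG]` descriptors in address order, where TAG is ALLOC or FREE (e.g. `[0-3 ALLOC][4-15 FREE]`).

Answer: [0-1 ALLOC][2-3 FREE][4-8 ALLOC][9-47 FREE]

Derivation:
Op 1: a = malloc(2) -> a = 0; heap: [0-1 ALLOC][2-47 FREE]
Op 2: b = malloc(2) -> b = 2; heap: [0-1 ALLOC][2-3 ALLOC][4-47 FREE]
Op 3: c = malloc(5) -> c = 4; heap: [0-1 ALLOC][2-3 ALLOC][4-8 ALLOC][9-47 FREE]
Op 4: d = malloc(7) -> d = 9; heap: [0-1 ALLOC][2-3 ALLOC][4-8 ALLOC][9-15 ALLOC][16-47 FREE]
Op 5: free(b) -> (freed b); heap: [0-1 ALLOC][2-3 FREE][4-8 ALLOC][9-15 ALLOC][16-47 FREE]
free(d): d = 9 -> block [9-15 ALLOC]; mark free, coalesce with adjacent free neighbors -> [0-1 ALLOC][2-3 FREE][4-8 ALLOC][9-47 FREE]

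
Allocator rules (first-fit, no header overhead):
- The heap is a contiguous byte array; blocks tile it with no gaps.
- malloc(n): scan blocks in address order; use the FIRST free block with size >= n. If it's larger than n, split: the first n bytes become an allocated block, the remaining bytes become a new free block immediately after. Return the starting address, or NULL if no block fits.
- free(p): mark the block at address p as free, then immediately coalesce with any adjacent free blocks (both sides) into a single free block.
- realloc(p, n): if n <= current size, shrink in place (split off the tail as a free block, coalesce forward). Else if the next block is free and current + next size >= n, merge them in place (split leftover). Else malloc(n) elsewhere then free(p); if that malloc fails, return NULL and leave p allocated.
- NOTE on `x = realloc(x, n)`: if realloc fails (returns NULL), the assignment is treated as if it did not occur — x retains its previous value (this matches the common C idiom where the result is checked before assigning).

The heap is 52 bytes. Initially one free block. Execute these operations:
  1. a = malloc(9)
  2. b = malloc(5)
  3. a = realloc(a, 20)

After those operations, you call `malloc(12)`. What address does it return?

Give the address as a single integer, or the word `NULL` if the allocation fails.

Answer: 34

Derivation:
Op 1: a = malloc(9) -> a = 0; heap: [0-8 ALLOC][9-51 FREE]
Op 2: b = malloc(5) -> b = 9; heap: [0-8 ALLOC][9-13 ALLOC][14-51 FREE]
Op 3: a = realloc(a, 20) -> a = 14; heap: [0-8 FREE][9-13 ALLOC][14-33 ALLOC][34-51 FREE]
malloc(12): first-fit scan over [0-8 FREE][9-13 ALLOC][14-33 ALLOC][34-51 FREE] -> 34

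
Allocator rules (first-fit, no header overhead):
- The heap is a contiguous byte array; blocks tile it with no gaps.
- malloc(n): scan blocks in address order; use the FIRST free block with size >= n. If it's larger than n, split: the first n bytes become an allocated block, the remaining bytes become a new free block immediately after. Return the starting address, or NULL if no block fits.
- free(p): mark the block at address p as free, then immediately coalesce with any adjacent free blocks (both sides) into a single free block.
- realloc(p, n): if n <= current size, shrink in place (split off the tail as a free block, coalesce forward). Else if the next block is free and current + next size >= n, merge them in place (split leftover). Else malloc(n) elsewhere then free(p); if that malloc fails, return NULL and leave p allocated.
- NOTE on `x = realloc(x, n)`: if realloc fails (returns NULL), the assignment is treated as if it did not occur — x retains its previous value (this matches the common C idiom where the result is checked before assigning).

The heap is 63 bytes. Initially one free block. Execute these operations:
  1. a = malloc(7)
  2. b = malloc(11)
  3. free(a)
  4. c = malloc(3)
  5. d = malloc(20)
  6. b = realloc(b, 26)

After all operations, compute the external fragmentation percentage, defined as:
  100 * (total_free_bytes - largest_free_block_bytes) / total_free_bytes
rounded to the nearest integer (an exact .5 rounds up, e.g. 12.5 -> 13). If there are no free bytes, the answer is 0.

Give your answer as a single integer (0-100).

Op 1: a = malloc(7) -> a = 0; heap: [0-6 ALLOC][7-62 FREE]
Op 2: b = malloc(11) -> b = 7; heap: [0-6 ALLOC][7-17 ALLOC][18-62 FREE]
Op 3: free(a) -> (freed a); heap: [0-6 FREE][7-17 ALLOC][18-62 FREE]
Op 4: c = malloc(3) -> c = 0; heap: [0-2 ALLOC][3-6 FREE][7-17 ALLOC][18-62 FREE]
Op 5: d = malloc(20) -> d = 18; heap: [0-2 ALLOC][3-6 FREE][7-17 ALLOC][18-37 ALLOC][38-62 FREE]
Op 6: b = realloc(b, 26) -> NULL (b unchanged); heap: [0-2 ALLOC][3-6 FREE][7-17 ALLOC][18-37 ALLOC][38-62 FREE]
Free blocks: [4 25] total_free=29 largest=25 -> 100*(29-25)/29 = 400/29 ≈ 13.793 -> rounds to 14

Answer: 14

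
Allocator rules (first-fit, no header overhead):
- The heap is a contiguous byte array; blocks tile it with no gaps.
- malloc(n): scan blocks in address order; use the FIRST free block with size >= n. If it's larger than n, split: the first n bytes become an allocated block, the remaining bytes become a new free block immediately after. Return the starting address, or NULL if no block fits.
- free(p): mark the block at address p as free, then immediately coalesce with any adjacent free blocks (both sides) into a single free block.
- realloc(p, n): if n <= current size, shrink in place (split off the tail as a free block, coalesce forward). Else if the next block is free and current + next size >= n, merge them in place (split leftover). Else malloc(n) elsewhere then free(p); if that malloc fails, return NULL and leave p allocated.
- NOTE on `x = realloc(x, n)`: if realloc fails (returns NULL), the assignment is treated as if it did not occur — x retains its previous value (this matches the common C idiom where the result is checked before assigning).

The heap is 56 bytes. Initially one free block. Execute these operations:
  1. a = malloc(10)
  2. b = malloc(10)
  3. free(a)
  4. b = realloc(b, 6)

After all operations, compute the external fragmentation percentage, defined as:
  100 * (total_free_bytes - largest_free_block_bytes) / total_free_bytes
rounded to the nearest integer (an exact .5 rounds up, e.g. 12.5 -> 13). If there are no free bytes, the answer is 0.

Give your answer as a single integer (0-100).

Answer: 20

Derivation:
Op 1: a = malloc(10) -> a = 0; heap: [0-9 ALLOC][10-55 FREE]
Op 2: b = malloc(10) -> b = 10; heap: [0-9 ALLOC][10-19 ALLOC][20-55 FREE]
Op 3: free(a) -> (freed a); heap: [0-9 FREE][10-19 ALLOC][20-55 FREE]
Op 4: b = realloc(b, 6) -> b = 10; heap: [0-9 FREE][10-15 ALLOC][16-55 FREE]
Free blocks: [10 40] total_free=50 largest=40 -> 100*(50-40)/50 = 1000/50 = 20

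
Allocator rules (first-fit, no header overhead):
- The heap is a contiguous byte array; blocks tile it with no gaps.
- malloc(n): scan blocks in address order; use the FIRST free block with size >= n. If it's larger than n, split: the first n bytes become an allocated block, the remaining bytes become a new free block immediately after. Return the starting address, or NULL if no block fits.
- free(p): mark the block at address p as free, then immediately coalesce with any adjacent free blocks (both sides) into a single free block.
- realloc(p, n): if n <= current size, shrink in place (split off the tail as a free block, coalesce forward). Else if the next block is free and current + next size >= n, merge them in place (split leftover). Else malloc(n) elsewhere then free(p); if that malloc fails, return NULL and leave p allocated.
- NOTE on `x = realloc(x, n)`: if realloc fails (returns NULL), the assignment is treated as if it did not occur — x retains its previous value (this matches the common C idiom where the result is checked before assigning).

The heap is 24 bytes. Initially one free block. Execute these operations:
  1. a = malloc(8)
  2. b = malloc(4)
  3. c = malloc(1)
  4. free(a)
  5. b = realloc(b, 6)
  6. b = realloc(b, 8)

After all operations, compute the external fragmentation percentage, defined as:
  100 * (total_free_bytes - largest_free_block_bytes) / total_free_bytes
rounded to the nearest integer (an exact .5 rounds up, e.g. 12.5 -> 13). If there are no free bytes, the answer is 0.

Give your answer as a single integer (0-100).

Answer: 27

Derivation:
Op 1: a = malloc(8) -> a = 0; heap: [0-7 ALLOC][8-23 FREE]
Op 2: b = malloc(4) -> b = 8; heap: [0-7 ALLOC][8-11 ALLOC][12-23 FREE]
Op 3: c = malloc(1) -> c = 12; heap: [0-7 ALLOC][8-11 ALLOC][12-12 ALLOC][13-23 FREE]
Op 4: free(a) -> (freed a); heap: [0-7 FREE][8-11 ALLOC][12-12 ALLOC][13-23 FREE]
Op 5: b = realloc(b, 6) -> b = 0; heap: [0-5 ALLOC][6-11 FREE][12-12 ALLOC][13-23 FREE]
Op 6: b = realloc(b, 8) -> b = 0; heap: [0-7 ALLOC][8-11 FREE][12-12 ALLOC][13-23 FREE]
Free blocks: [4 11] total_free=15 largest=11 -> 100*(15-11)/15 = 400/15 ≈ 26.667 -> rounds to 27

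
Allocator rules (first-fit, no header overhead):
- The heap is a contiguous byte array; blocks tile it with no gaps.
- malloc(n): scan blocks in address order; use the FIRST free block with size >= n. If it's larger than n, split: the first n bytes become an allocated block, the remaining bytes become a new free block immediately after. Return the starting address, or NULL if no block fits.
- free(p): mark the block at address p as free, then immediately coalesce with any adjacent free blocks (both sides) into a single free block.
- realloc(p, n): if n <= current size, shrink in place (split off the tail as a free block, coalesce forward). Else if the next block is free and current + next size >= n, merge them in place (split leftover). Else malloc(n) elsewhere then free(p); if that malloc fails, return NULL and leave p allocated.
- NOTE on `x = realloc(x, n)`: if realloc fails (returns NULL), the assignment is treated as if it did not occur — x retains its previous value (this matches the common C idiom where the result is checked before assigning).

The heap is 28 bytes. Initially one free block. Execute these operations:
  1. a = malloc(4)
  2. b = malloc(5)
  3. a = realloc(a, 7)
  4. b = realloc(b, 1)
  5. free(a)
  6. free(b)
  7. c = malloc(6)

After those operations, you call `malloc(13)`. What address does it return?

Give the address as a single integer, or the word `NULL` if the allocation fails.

Op 1: a = malloc(4) -> a = 0; heap: [0-3 ALLOC][4-27 FREE]
Op 2: b = malloc(5) -> b = 4; heap: [0-3 ALLOC][4-8 ALLOC][9-27 FREE]
Op 3: a = realloc(a, 7) -> a = 9; heap: [0-3 FREE][4-8 ALLOC][9-15 ALLOC][16-27 FREE]
Op 4: b = realloc(b, 1) -> b = 4; heap: [0-3 FREE][4-4 ALLOC][5-8 FREE][9-15 ALLOC][16-27 FREE]
Op 5: free(a) -> (freed a); heap: [0-3 FREE][4-4 ALLOC][5-27 FREE]
Op 6: free(b) -> (freed b); heap: [0-27 FREE]
Op 7: c = malloc(6) -> c = 0; heap: [0-5 ALLOC][6-27 FREE]
malloc(13): first-fit scan over [0-5 ALLOC][6-27 FREE] -> 6

Answer: 6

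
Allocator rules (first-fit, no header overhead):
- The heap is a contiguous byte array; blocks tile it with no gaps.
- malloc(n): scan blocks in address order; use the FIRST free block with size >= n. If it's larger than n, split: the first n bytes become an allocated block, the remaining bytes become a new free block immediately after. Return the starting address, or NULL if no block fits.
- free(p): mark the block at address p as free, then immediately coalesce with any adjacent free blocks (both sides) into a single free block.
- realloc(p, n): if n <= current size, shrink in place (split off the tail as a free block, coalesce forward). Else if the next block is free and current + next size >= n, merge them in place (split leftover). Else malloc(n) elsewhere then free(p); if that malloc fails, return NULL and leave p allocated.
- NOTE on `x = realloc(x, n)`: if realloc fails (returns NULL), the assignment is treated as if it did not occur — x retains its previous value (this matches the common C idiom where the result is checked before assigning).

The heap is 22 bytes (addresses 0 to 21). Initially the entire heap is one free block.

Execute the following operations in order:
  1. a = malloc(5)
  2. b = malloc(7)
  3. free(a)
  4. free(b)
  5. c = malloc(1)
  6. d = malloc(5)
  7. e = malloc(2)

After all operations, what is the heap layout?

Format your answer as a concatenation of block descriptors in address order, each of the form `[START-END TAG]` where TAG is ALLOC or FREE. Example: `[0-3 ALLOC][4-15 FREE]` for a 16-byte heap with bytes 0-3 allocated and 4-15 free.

Op 1: a = malloc(5) -> a = 0; heap: [0-4 ALLOC][5-21 FREE]
Op 2: b = malloc(7) -> b = 5; heap: [0-4 ALLOC][5-11 ALLOC][12-21 FREE]
Op 3: free(a) -> (freed a); heap: [0-4 FREE][5-11 ALLOC][12-21 FREE]
Op 4: free(b) -> (freed b); heap: [0-21 FREE]
Op 5: c = malloc(1) -> c = 0; heap: [0-0 ALLOC][1-21 FREE]
Op 6: d = malloc(5) -> d = 1; heap: [0-0 ALLOC][1-5 ALLOC][6-21 FREE]
Op 7: e = malloc(2) -> e = 6; heap: [0-0 ALLOC][1-5 ALLOC][6-7 ALLOC][8-21 FREE]

Answer: [0-0 ALLOC][1-5 ALLOC][6-7 ALLOC][8-21 FREE]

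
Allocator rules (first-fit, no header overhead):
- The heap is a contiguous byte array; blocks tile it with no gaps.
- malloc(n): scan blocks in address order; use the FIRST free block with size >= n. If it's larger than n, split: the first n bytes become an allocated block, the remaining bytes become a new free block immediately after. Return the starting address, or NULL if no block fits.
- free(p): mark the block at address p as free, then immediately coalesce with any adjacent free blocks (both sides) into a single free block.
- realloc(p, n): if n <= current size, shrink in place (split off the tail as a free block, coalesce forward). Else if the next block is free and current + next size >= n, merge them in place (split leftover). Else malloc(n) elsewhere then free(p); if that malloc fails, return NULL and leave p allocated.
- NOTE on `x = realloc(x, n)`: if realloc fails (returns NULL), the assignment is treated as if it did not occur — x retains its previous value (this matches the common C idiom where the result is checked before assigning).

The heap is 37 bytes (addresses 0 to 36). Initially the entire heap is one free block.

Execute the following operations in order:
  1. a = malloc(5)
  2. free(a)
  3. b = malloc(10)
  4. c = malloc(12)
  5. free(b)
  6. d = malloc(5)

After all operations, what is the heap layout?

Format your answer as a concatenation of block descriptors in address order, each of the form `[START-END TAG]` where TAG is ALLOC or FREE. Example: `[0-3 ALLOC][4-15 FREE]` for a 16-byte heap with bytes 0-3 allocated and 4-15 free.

Answer: [0-4 ALLOC][5-9 FREE][10-21 ALLOC][22-36 FREE]

Derivation:
Op 1: a = malloc(5) -> a = 0; heap: [0-4 ALLOC][5-36 FREE]
Op 2: free(a) -> (freed a); heap: [0-36 FREE]
Op 3: b = malloc(10) -> b = 0; heap: [0-9 ALLOC][10-36 FREE]
Op 4: c = malloc(12) -> c = 10; heap: [0-9 ALLOC][10-21 ALLOC][22-36 FREE]
Op 5: free(b) -> (freed b); heap: [0-9 FREE][10-21 ALLOC][22-36 FREE]
Op 6: d = malloc(5) -> d = 0; heap: [0-4 ALLOC][5-9 FREE][10-21 ALLOC][22-36 FREE]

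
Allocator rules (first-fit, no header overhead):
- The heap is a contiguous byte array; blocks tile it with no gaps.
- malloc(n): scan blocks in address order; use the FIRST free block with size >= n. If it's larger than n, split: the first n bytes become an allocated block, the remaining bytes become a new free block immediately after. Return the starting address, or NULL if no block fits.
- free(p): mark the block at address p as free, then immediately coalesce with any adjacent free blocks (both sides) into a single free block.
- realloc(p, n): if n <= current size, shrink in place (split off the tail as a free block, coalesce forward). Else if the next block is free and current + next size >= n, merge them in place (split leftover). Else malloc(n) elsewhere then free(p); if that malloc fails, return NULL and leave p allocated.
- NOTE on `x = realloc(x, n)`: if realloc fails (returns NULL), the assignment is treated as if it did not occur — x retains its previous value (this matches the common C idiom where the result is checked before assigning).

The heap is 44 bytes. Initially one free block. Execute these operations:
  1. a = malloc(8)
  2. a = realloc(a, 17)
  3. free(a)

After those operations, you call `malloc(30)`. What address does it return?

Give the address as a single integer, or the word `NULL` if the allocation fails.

Op 1: a = malloc(8) -> a = 0; heap: [0-7 ALLOC][8-43 FREE]
Op 2: a = realloc(a, 17) -> a = 0; heap: [0-16 ALLOC][17-43 FREE]
Op 3: free(a) -> (freed a); heap: [0-43 FREE]
malloc(30): first-fit scan over [0-43 FREE] -> 0

Answer: 0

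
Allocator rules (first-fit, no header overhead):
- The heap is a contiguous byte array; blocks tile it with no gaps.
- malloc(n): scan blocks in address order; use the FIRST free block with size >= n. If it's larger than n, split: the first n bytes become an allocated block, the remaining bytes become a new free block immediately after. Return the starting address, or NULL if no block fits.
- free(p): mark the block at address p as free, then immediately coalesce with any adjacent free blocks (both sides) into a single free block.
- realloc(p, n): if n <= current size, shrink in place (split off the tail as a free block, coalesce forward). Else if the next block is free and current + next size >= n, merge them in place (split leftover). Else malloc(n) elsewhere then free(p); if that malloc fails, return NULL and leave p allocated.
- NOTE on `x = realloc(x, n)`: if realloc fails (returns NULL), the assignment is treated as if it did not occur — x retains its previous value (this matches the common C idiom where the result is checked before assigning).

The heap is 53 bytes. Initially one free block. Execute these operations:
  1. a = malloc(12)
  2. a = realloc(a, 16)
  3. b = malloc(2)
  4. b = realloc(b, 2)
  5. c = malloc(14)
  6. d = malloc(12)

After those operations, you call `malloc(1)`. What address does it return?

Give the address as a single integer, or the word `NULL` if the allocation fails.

Answer: 44

Derivation:
Op 1: a = malloc(12) -> a = 0; heap: [0-11 ALLOC][12-52 FREE]
Op 2: a = realloc(a, 16) -> a = 0; heap: [0-15 ALLOC][16-52 FREE]
Op 3: b = malloc(2) -> b = 16; heap: [0-15 ALLOC][16-17 ALLOC][18-52 FREE]
Op 4: b = realloc(b, 2) -> b = 16; heap: [0-15 ALLOC][16-17 ALLOC][18-52 FREE]
Op 5: c = malloc(14) -> c = 18; heap: [0-15 ALLOC][16-17 ALLOC][18-31 ALLOC][32-52 FREE]
Op 6: d = malloc(12) -> d = 32; heap: [0-15 ALLOC][16-17 ALLOC][18-31 ALLOC][32-43 ALLOC][44-52 FREE]
malloc(1): first-fit scan over [0-15 ALLOC][16-17 ALLOC][18-31 ALLOC][32-43 ALLOC][44-52 FREE] -> 44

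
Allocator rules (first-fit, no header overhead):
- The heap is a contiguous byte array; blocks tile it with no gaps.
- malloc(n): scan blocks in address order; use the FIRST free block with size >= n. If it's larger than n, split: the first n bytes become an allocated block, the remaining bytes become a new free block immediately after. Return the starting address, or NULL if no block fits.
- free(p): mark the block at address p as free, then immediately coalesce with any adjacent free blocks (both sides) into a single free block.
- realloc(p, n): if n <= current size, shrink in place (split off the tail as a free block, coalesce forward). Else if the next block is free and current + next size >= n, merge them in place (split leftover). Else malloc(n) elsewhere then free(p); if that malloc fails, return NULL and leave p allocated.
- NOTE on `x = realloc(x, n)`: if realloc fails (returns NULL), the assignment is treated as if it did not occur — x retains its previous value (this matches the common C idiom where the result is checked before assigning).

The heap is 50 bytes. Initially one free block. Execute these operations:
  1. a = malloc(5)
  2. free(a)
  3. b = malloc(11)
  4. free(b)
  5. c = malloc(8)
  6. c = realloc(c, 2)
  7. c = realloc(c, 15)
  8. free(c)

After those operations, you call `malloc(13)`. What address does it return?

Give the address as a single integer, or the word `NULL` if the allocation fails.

Answer: 0

Derivation:
Op 1: a = malloc(5) -> a = 0; heap: [0-4 ALLOC][5-49 FREE]
Op 2: free(a) -> (freed a); heap: [0-49 FREE]
Op 3: b = malloc(11) -> b = 0; heap: [0-10 ALLOC][11-49 FREE]
Op 4: free(b) -> (freed b); heap: [0-49 FREE]
Op 5: c = malloc(8) -> c = 0; heap: [0-7 ALLOC][8-49 FREE]
Op 6: c = realloc(c, 2) -> c = 0; heap: [0-1 ALLOC][2-49 FREE]
Op 7: c = realloc(c, 15) -> c = 0; heap: [0-14 ALLOC][15-49 FREE]
Op 8: free(c) -> (freed c); heap: [0-49 FREE]
malloc(13): first-fit scan over [0-49 FREE] -> 0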